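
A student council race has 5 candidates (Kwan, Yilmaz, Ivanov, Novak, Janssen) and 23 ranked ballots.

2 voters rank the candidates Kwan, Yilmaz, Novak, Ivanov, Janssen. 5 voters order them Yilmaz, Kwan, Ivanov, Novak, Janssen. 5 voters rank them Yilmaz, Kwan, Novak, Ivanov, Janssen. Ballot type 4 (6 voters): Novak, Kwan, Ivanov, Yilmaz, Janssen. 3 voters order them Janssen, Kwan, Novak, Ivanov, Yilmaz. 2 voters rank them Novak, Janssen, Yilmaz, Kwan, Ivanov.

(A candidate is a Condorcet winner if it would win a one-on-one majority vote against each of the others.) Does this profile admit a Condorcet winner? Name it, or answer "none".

Pairwise majorities:
Kwan vs Yilmaz: 11 to 12, Yilmaz.
Kwan vs Ivanov: Kwan is ranked higher on 2+5+5+6+3+2 = 23 ballots, Ivanov on 0. Kwan wins 23–0.
Kwan vs Novak: Kwan is ranked higher on 2+5+5+3 = 15 ballots, Novak on 8. Kwan wins 15–8.
Kwan vs Janssen: 18 to 5, Kwan.
Yilmaz vs Ivanov: 14 to 9, Yilmaz.
Yilmaz vs Novak: 12 to 11, Yilmaz.
Yilmaz vs Janssen: 18 to 5, Yilmaz.
Ivanov vs Novak: Ivanov is ranked higher on 5 ballots, Novak on 18. Novak wins 18–5.
Ivanov vs Janssen: 18 to 5, Ivanov.
Novak vs Janssen: 20 to 3, Novak.
Yilmaz defeats every rival head-to-head and is the Condorcet winner.

Yilmaz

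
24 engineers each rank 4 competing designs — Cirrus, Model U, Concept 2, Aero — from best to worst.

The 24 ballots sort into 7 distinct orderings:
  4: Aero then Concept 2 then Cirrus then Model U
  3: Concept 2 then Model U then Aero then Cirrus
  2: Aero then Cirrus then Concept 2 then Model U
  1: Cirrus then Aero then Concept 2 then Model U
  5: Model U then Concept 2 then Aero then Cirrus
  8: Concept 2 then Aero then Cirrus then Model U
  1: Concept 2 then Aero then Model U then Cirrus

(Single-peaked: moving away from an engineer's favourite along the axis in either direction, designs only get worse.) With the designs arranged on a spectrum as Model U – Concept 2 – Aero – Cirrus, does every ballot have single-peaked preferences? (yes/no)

yes

Axis positions: Model U=1, Concept 2=2, Aero=3, Cirrus=4.
Ballot type 1 (peak Aero at position 3): ranking walks positions 3-2-4-1, expanding outward from the peak — single-peaked.
Ballot type 2 (peak Concept 2 at position 2): ranking walks positions 2-1-3-4, expanding outward from the peak — single-peaked.
Ballot type 3 (peak Aero at position 3): ranking walks positions 3-4-2-1, expanding outward from the peak — single-peaked.
Ballot type 4 (peak Cirrus at position 4): ranking walks positions 4-3-2-1, expanding outward from the peak — single-peaked.
Ballot type 5 (peak Model U at position 1): ranking walks positions 1-2-3-4, expanding outward from the peak — single-peaked.
Ballot type 6 (peak Concept 2 at position 2): ranking walks positions 2-3-4-1, expanding outward from the peak — single-peaked.
Ballot type 7 (peak Concept 2 at position 2): ranking walks positions 2-3-1-4, expanding outward from the peak — single-peaked.
Every ranking is single-peaked on this axis.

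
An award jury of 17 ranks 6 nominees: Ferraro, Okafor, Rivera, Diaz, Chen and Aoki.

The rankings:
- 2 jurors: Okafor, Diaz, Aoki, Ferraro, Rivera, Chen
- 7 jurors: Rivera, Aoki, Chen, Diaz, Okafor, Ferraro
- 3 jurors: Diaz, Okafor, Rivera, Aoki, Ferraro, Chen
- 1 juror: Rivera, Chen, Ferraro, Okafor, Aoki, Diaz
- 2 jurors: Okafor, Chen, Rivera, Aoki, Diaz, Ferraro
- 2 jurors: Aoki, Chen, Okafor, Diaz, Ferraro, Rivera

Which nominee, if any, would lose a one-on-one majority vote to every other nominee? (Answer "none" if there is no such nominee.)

Ferraro

Head-to-head results (17 jurors):
Ferraro vs Okafor: 1 to 16, Okafor.
Ferraro vs Rivera: 2+2 = 4 for Ferraro, 13 for Rivera — Rivera by 13–4.
Ferraro vs Diaz: Diaz, 16–1.
Ferraro vs Chen: 5 to 12, Chen.
Ferraro vs Aoki: 1 to 16, Aoki.
Okafor vs Rivera: 2+3+2+2 = 9 for Okafor, 8 for Rivera — Okafor by 9–8.
Okafor vs Diaz: Okafor is ranked higher on 2+1+2+2 = 7 ballots, Diaz on 10. Diaz wins 10–7.
Okafor vs Chen: 2+3+2 = 7 for Okafor, 10 for Chen — Chen by 10–7.
Okafor vs Aoki: Okafor preferred on 2+3+1+2 = 8 ballots; Aoki wins 9–8.
Rivera–Diaz: Rivera 10–7.
Rivera vs Chen: Rivera, 13–4.
Rivera vs Aoki: Rivera wins 13–4.
Diaz vs Chen: Chen, 12–5.
Diaz vs Aoki: Aoki, 12–5.
Chen–Aoki: Aoki 14–3.
Ferraro is beaten in every head-to-head and is the Condorcet loser.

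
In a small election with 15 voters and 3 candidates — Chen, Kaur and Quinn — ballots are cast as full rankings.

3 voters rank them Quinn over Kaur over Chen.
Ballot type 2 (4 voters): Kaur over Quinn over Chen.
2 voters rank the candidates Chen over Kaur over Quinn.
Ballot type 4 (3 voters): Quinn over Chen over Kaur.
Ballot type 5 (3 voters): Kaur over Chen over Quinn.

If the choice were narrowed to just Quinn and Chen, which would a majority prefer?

Ballots ranking Quinn above Chen: 3 + 4 + 3 = 10.
Ballots ranking Chen above Quinn: 15 − 10 = 5.
Quinn wins the head-to-head 10–5.

Quinn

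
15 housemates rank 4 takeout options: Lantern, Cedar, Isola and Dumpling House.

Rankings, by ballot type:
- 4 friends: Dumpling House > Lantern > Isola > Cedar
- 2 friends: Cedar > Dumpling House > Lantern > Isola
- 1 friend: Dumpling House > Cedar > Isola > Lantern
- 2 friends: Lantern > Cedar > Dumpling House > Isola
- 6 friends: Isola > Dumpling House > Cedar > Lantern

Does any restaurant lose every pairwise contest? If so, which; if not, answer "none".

Head-to-head results (15 friends):
Lantern vs Cedar: 4+2 = 6 for Lantern, 9 for Cedar — Cedar by 9–6.
Lantern vs Isola: Lantern preferred on 4+2+2 = 8 ballots; Lantern wins 8–7.
Lantern vs Dumpling House: Dumpling House, 13–2.
Cedar vs Isola: 5 to 10, Isola.
Cedar vs Dumpling House: Dumpling House, 11–4.
Isola vs Dumpling House: 6 to 9, Dumpling House.
Every restaurant wins at least one matchup (Lantern beats Isola; Cedar beats Lantern; Isola beats Cedar; Dumpling House beats Lantern), so there is no Condorcet loser.

none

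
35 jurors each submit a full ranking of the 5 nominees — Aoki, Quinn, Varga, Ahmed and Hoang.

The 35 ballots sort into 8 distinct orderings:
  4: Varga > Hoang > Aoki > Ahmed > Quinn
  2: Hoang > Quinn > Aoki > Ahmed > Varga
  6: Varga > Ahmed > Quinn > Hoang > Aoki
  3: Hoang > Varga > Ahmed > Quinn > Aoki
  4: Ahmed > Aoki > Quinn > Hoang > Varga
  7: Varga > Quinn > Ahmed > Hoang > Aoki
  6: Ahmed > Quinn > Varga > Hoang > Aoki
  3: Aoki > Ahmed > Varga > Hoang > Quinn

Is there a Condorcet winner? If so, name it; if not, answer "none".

Varga

Head-to-head results (35 jurors):
Aoki vs Quinn: Aoki is ranked higher on 4+4+3 = 11 ballots, Quinn on 24. Quinn wins 24–11.
Aoki vs Varga: Aoki is ranked higher on 2+4+3 = 9 ballots, Varga on 26. Varga wins 26–9.
Aoki vs Ahmed: 9 to 26, Ahmed.
Aoki vs Hoang: Aoki is ranked higher on 4+3 = 7 ballots, Hoang on 28. Hoang wins 28–7.
Quinn vs Varga: Quinn preferred on 2+4+6 = 12 ballots; Varga wins 23–12.
Quinn vs Ahmed: 9 to 26, Ahmed.
Quinn vs Hoang: 23 to 12, Quinn.
Varga vs Ahmed: 20 to 15, Varga.
Varga vs Hoang: 26 to 9, Varga.
Ahmed vs Hoang: Ahmed preferred on 6+4+7+6+3 = 26 ballots; Ahmed wins 26–9.
Only Varga has no losses; Varga is the Condorcet winner.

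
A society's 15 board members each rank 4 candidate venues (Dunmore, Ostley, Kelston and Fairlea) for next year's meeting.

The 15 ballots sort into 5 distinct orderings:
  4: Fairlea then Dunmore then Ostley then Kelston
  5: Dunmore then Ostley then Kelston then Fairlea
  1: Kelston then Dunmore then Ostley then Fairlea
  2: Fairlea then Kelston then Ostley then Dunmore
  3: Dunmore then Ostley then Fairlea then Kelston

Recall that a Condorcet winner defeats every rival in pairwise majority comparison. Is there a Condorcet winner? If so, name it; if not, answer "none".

Dunmore

Pairwise majorities:
Dunmore vs Ostley: Dunmore wins 13–2.
Dunmore vs Kelston: Dunmore, 12–3.
Dunmore vs Fairlea: Dunmore, 9–6.
Ostley–Kelston: Ostley 12–3.
Ostley–Fairlea: Ostley 9–6.
Kelston vs Fairlea: Fairlea wins 9–6.
Dunmore beats each of Ostley, Kelston, Fairlea — Dunmore is the Condorcet winner.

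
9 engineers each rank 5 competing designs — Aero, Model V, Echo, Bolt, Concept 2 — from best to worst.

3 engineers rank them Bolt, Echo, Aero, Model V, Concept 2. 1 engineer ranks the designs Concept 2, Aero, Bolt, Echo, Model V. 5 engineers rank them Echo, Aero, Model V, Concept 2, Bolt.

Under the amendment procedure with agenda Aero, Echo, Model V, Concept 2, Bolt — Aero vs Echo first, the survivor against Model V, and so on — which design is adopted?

Echo

Round 1: Aero vs Echo — 1–8, Echo advances.
Round 2: Echo vs Model V — 9–0, Echo advances.
Round 3: Echo vs Concept 2 — 8–1, Echo advances.
Round 4: Echo vs Bolt — 5–4, Echo advances.
The agenda winner is Echo.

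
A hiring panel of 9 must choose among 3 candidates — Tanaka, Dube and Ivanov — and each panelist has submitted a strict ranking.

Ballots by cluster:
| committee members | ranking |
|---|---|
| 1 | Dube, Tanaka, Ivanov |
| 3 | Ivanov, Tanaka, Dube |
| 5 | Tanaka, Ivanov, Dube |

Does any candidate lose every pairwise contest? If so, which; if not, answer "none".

Dube

Pairwise majorities:
Tanaka–Dube: Tanaka 8–1.
Tanaka vs Ivanov: Tanaka wins 6–3.
Dube vs Ivanov: Ivanov, 8–1.
Only Dube has no wins; Dube is the Condorcet loser.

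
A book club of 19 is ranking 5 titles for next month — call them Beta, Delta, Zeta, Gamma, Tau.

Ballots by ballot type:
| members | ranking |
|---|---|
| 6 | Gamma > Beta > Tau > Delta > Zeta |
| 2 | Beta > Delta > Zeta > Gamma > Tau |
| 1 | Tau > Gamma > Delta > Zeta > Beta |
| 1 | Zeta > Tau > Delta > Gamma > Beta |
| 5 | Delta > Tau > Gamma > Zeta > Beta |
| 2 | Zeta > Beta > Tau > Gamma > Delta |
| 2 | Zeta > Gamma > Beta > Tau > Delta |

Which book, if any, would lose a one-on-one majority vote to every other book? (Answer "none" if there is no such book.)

none

Head-to-head results (19 members):
Beta vs Delta: Beta, 12–7.
Beta vs Zeta: 6+2 = 8 for Beta, 11 for Zeta — Zeta by 11–8.
Beta–Gamma: Gamma 15–4.
Beta vs Tau: 12 to 7, Beta.
Delta vs Zeta: 6+2+1+5 = 14 for Delta, 5 for Zeta — Delta by 14–5.
Delta vs Gamma: 2+1+5 = 8 for Delta, 11 for Gamma — Gamma by 11–8.
Delta vs Tau: Delta preferred on 2+5 = 7 ballots; Tau wins 12–7.
Zeta vs Gamma: 2+1+2+2 = 7 for Zeta, 12 for Gamma — Gamma by 12–7.
Zeta vs Tau: 2+1+2+2 = 7 for Zeta, 12 for Tau — Tau by 12–7.
Gamma vs Tau: Gamma wins 10–9.
Every book wins at least one matchup (Beta beats Delta; Delta beats Zeta; Zeta beats Beta; Gamma beats Beta; Tau beats Delta), so there is no Condorcet loser.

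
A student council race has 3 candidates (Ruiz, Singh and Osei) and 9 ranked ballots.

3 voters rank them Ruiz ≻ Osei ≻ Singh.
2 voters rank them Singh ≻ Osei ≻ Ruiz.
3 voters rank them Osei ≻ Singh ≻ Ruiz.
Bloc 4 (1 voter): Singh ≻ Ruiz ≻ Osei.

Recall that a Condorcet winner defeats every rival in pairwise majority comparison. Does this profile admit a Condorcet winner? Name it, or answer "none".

Head-to-head results (9 voters):
Ruiz vs Singh: Singh, 6–3.
Ruiz vs Osei: Osei, 5–4.
Singh vs Osei: Osei wins 6–3.
Osei beats each of Ruiz, Singh — Osei is the Condorcet winner.

Osei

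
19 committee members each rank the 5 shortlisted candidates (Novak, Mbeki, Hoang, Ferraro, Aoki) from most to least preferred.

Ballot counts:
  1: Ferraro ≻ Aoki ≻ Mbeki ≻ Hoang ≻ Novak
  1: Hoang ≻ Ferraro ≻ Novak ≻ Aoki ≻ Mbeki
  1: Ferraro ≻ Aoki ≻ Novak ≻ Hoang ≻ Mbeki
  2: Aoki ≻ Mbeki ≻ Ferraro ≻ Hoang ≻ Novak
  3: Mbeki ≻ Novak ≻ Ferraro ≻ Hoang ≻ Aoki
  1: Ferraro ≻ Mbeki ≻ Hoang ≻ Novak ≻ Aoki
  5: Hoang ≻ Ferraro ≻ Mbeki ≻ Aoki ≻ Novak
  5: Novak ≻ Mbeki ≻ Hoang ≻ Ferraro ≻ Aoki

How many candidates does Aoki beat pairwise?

Aoki against each rival (19 committee members):
Aoki vs Novak: Aoki preferred on 1+1+2+5 = 9 ballots; Novak wins 10–9.
Aoki vs Mbeki: 5 to 14, Mbeki.
Aoki vs Hoang: 1+1+2 = 4 for Aoki, 15 for Hoang — Hoang by 15–4.
Aoki vs Ferraro: 2 to 17, Ferraro.
Aoki beats no one; loses to Novak, Mbeki, Hoang, Ferraro — 0 pairwise wins.

0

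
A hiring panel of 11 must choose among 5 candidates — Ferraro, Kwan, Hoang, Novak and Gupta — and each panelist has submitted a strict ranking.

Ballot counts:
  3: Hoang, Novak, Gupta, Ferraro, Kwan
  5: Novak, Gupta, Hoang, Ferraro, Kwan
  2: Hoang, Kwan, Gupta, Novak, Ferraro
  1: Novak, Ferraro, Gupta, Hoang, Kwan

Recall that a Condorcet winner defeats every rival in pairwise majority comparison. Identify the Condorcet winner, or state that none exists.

Pairwise majorities:
Ferraro vs Kwan: 9 to 2, Ferraro.
Ferraro vs Hoang: Ferraro preferred on 1 ballot; Hoang wins 10–1.
Ferraro vs Novak: Ferraro preferred on 0 ballots; Novak wins 11–0.
Ferraro vs Gupta: Ferraro preferred on 1 ballot; Gupta wins 10–1.
Kwan vs Hoang: Kwan preferred on 0 ballots; Hoang wins 11–0.
Kwan vs Novak: Kwan is ranked higher on 2 ballots, Novak on 9. Novak wins 9–2.
Kwan vs Gupta: 2 for Kwan, 9 for Gupta — Gupta by 9–2.
Hoang–Novak: Novak 6–5.
Hoang vs Gupta: 3+2 = 5 for Hoang, 6 for Gupta — Gupta by 6–5.
Novak vs Gupta: Novak wins 9–2.
Novak beats each of Ferraro, Kwan, Hoang, Gupta — Novak is the Condorcet winner.

Novak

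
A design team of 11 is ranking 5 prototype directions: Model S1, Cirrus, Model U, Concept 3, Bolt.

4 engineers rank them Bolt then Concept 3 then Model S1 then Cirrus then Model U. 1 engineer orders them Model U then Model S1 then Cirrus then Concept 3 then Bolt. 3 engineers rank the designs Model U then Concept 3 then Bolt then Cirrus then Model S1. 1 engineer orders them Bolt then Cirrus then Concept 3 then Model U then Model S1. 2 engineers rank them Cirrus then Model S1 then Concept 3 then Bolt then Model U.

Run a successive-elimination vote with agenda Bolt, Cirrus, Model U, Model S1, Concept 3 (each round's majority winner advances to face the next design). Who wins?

Round 1: Bolt vs Cirrus — 8–3, Bolt advances.
Round 2: Bolt vs Model U — 7–4, Bolt advances.
Round 3: Bolt vs Model S1 — 8–3, Bolt advances.
Round 4: Bolt vs Concept 3 — 5–6, Concept 3 advances.
The agenda winner is Concept 3.

Concept 3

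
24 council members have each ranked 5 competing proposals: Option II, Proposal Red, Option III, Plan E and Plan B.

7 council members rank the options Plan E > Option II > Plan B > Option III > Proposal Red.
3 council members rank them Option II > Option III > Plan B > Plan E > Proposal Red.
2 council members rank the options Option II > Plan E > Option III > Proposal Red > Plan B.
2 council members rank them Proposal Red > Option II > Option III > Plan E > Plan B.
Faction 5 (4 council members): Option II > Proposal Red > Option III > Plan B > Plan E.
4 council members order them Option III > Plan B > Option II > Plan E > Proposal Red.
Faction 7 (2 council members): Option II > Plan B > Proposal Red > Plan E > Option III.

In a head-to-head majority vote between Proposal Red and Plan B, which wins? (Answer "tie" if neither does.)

Plan B

Ballots ranking Proposal Red above Plan B: 2 + 2 + 4 = 8.
Ballots ranking Plan B above Proposal Red: 24 − 8 = 16.
Plan B wins the head-to-head 16–8.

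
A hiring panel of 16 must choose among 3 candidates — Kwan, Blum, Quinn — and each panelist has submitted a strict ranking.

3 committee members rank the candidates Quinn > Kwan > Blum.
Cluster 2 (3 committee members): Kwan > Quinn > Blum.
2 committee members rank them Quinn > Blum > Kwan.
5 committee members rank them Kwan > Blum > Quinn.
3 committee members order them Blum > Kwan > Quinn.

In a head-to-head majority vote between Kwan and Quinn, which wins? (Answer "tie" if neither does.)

Kwan

Ballots ranking Kwan above Quinn: 3 + 5 + 3 = 11.
Ballots ranking Quinn above Kwan: 16 − 11 = 5.
Kwan wins the head-to-head 11–5.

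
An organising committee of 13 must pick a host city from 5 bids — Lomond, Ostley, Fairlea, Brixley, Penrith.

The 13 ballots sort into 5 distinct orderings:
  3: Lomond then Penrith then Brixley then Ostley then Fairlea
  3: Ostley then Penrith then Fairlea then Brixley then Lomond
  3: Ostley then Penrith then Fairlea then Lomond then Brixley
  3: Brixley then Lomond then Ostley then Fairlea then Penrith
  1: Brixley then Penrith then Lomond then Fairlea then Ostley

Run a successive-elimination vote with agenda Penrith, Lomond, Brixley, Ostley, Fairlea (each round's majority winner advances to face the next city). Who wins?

Ostley

Round 1: Penrith vs Lomond — 7–6, Penrith advances.
Round 2: Penrith vs Brixley — 9–4, Penrith advances.
Round 3: Penrith vs Ostley — 4–9, Ostley advances.
Round 4: Ostley vs Fairlea — 12–1, Ostley advances.
Ostley survives the agenda.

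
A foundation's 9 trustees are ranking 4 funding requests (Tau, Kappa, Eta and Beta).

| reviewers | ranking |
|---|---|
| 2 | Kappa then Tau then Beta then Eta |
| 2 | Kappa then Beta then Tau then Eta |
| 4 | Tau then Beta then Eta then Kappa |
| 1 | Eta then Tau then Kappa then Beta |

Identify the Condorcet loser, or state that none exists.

Head-to-head results (9 reviewers):
Tau vs Kappa: Tau is ranked higher on 4+1 = 5 ballots, Kappa on 4. Tau wins 5–4.
Tau–Eta: Tau 8–1.
Tau–Beta: Tau 7–2.
Kappa vs Eta: 4 to 5, Eta.
Kappa–Beta: Kappa 5–4.
Eta vs Beta: Eta preferred on 1 ballot; Beta wins 8–1.
Every project wins at least one matchup (Tau beats Kappa; Kappa beats Beta; Eta beats Kappa; Beta beats Eta), so there is no Condorcet loser.

none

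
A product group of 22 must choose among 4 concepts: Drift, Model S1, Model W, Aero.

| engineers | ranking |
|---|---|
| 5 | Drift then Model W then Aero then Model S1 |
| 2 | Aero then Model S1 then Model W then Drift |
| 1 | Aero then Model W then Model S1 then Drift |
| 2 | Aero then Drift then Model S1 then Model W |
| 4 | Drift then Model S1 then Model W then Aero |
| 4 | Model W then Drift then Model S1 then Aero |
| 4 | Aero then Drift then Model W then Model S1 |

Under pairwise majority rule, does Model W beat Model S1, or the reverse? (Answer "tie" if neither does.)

Model W

Ballots ranking Model W above Model S1: 5 + 1 + 4 + 4 = 14.
Ballots ranking Model S1 above Model W: 22 − 14 = 8.
Model W wins the head-to-head 14–8.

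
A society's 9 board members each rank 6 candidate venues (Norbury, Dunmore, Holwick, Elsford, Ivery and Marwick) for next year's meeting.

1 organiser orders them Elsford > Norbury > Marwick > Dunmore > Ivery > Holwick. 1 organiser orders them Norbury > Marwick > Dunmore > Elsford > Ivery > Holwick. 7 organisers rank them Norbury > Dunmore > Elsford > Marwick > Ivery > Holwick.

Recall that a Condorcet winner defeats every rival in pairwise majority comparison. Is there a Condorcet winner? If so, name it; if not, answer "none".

Norbury

Head-to-head results (9 organisers):
Norbury–Dunmore: Norbury 9–0.
Norbury–Holwick: Norbury 9–0.
Norbury vs Elsford: Norbury wins 8–1.
Norbury–Ivery: Norbury 9–0.
Norbury vs Marwick: Norbury, 9–0.
Dunmore vs Holwick: Dunmore wins 9–0.
Dunmore–Elsford: Dunmore 8–1.
Dunmore vs Ivery: Dunmore wins 9–0.
Dunmore–Marwick: Dunmore 7–2.
Holwick–Elsford: Elsford 9–0.
Holwick vs Ivery: Ivery, 9–0.
Holwick–Marwick: Marwick 9–0.
Elsford–Ivery: Elsford 9–0.
Elsford vs Marwick: Elsford, 8–1.
Ivery vs Marwick: Marwick, 9–0.
Norbury defeats every rival head-to-head and is the Condorcet winner.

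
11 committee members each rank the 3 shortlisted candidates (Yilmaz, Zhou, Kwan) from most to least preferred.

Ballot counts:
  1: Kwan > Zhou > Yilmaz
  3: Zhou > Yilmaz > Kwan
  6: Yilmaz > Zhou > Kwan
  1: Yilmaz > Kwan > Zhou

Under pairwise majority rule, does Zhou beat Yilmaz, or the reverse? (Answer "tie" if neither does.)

Yilmaz

Ballots ranking Zhou above Yilmaz: 1 + 3 = 4.
Ballots ranking Yilmaz above Zhou: 11 − 4 = 7.
Yilmaz wins the head-to-head 7–4.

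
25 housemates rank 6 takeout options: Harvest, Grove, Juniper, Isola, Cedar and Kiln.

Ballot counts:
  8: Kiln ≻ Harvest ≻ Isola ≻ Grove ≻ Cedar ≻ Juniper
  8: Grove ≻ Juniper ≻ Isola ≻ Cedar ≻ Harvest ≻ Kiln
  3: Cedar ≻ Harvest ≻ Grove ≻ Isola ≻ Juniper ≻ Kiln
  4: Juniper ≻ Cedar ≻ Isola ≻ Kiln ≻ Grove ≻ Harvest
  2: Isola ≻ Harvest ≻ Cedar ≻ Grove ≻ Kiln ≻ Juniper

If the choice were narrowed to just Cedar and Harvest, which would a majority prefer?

Cedar

Ballots ranking Cedar above Harvest: 8 + 3 + 4 = 15.
Ballots ranking Harvest above Cedar: 25 − 15 = 10.
Cedar wins the head-to-head 15–10.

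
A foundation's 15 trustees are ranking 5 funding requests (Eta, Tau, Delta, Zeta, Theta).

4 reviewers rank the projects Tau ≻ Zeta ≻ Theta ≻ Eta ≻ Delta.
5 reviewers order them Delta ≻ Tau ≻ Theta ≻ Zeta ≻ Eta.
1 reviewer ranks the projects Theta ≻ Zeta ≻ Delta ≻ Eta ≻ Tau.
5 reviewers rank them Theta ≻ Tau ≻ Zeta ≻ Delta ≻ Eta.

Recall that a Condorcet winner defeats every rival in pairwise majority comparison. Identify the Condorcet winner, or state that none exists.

Tau

Pairwise majorities:
Eta vs Tau: Eta is ranked higher on 1 ballot, Tau on 14. Tau wins 14–1.
Eta vs Delta: 4 for Eta, 11 for Delta — Delta by 11–4.
Eta vs Zeta: 0 to 15, Zeta.
Eta vs Theta: Eta is ranked higher on 0 ballots, Theta on 15. Theta wins 15–0.
Tau vs Delta: 4+5 = 9 for Tau, 6 for Delta — Tau by 9–6.
Tau vs Zeta: Tau preferred on 4+5+5 = 14 ballots; Tau wins 14–1.
Tau vs Theta: Tau is ranked higher on 4+5 = 9 ballots, Theta on 6. Tau wins 9–6.
Delta vs Zeta: Delta preferred on 5 ballots; Zeta wins 10–5.
Delta vs Theta: 5 for Delta, 10 for Theta — Theta by 10–5.
Zeta vs Theta: 4 for Zeta, 11 for Theta — Theta by 11–4.
Tau defeats every rival head-to-head and is the Condorcet winner.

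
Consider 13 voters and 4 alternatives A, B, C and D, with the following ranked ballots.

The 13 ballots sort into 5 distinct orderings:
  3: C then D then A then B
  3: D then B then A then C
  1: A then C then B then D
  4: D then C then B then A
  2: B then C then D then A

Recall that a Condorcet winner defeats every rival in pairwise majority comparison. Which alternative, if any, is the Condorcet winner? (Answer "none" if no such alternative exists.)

Pairwise majorities:
A–B: B 9–4.
A vs C: C, 9–4.
A–D: D 12–1.
B vs C: C wins 8–5.
B vs D: D wins 10–3.
C vs D: D, 7–6.
Only D has no losses; D is the Condorcet winner.

D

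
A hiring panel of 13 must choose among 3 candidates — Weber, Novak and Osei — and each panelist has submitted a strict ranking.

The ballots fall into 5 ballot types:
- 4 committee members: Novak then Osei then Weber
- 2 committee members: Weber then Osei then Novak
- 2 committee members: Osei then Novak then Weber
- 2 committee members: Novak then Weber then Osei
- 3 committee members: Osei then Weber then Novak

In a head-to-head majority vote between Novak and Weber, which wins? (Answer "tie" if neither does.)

Ballots ranking Novak above Weber: 4 + 2 + 2 = 8.
Ballots ranking Weber above Novak: 13 − 8 = 5.
Novak wins the head-to-head 8–5.

Novak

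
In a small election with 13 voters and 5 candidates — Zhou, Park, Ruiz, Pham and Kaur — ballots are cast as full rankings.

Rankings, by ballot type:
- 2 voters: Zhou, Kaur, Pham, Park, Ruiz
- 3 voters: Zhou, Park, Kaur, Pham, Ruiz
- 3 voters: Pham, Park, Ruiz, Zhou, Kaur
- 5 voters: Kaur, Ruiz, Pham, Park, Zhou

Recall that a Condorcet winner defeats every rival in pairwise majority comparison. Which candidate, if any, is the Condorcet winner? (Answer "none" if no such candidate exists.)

none

Pairwise majorities:
Zhou vs Park: Park wins 8–5.
Zhou vs Ruiz: Ruiz wins 8–5.
Zhou vs Pham: Pham, 8–5.
Zhou vs Kaur: Zhou, 8–5.
Park–Ruiz: Park 8–5.
Park vs Pham: Pham wins 10–3.
Park vs Kaur: Kaur, 7–6.
Ruiz vs Pham: Pham wins 8–5.
Ruiz–Kaur: Kaur 10–3.
Pham vs Kaur: Kaur wins 10–3.
Each candidate drops at least one matchup (Zhou loses to Park; Park loses to Pham; Ruiz loses to Park; Pham loses to Kaur; Kaur loses to Zhou); the cycle Zhou → Kaur → Park → Zhou rules out a Condorcet winner.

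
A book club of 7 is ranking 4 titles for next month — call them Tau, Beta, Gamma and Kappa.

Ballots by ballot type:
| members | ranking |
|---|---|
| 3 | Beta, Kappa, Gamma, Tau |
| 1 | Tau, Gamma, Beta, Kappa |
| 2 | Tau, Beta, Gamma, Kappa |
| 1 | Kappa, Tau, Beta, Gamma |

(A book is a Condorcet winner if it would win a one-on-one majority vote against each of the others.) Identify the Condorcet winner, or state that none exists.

Pairwise majorities:
Tau–Beta: Tau 4–3.
Tau vs Gamma: Tau, 4–3.
Tau vs Kappa: Kappa wins 4–3.
Beta–Gamma: Beta 6–1.
Beta vs Kappa: Beta, 6–1.
Gamma vs Kappa: Kappa wins 4–3.
Every book loses at least once (Tau loses to Kappa; Beta loses to Tau; Gamma loses to Tau; Kappa loses to Beta). The majority relation contains the cycle Tau beats Beta beats Kappa beats Tau, so there is no Condorcet winner.

none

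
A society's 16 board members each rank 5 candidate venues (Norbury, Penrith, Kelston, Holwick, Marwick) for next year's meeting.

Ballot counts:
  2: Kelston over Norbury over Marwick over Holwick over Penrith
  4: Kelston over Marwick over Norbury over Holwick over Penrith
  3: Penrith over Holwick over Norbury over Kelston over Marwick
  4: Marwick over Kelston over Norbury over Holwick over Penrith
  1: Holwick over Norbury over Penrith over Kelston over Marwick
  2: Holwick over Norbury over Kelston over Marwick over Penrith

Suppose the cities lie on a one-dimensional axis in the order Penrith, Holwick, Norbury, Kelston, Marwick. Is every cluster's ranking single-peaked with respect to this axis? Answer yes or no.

Axis positions: Penrith=1, Holwick=2, Norbury=3, Kelston=4, Marwick=5.
Cluster 1 (peak Kelston at position 4): ranking walks positions 4-3-5-2-1, expanding outward from the peak — single-peaked.
Cluster 2 (peak Kelston at position 4): ranking walks positions 4-5-3-2-1, expanding outward from the peak — single-peaked.
Cluster 3 (peak Penrith at position 1): ranking walks positions 1-2-3-4-5, expanding outward from the peak — single-peaked.
Cluster 4 (peak Marwick at position 5): ranking walks positions 5-4-3-2-1, expanding outward from the peak — single-peaked.
Cluster 5 (peak Holwick at position 2): ranking walks positions 2-3-1-4-5, expanding outward from the peak — single-peaked.
Cluster 6 (peak Holwick at position 2): ranking walks positions 2-3-4-5-1, expanding outward from the peak — single-peaked.
Every ranking is single-peaked on this axis.

yes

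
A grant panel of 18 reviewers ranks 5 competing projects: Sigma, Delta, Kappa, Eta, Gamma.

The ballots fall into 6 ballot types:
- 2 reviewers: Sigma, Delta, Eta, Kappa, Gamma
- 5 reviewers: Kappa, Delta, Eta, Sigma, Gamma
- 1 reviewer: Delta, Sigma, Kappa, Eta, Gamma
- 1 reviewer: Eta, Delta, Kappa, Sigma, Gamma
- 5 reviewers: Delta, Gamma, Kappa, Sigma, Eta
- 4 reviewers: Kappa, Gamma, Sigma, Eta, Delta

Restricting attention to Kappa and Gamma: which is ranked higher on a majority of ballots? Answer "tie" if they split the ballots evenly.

Ballots ranking Kappa above Gamma: 2 + 5 + 1 + 1 + 4 = 13.
Ballots ranking Gamma above Kappa: 18 − 13 = 5.
Kappa wins the head-to-head 13–5.

Kappa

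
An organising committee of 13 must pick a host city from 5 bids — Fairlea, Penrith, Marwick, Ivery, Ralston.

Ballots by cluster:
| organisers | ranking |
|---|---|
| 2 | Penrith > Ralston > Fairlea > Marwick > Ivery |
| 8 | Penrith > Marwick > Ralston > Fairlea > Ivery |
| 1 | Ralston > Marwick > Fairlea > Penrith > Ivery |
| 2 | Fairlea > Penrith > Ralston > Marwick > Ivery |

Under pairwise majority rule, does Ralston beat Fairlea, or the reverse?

Ballots ranking Ralston above Fairlea: 2 + 8 + 1 = 11.
Ballots ranking Fairlea above Ralston: 13 − 11 = 2.
Ralston wins the head-to-head 11–2.

Ralston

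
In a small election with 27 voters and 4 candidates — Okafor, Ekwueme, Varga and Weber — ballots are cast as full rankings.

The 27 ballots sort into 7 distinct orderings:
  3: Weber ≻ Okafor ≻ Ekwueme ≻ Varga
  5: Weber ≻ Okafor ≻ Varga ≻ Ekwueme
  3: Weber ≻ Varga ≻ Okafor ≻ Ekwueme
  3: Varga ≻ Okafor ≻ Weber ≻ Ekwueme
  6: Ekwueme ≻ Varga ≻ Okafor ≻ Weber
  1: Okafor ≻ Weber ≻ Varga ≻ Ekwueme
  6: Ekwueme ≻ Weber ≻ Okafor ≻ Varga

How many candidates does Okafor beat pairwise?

Okafor against each rival (27 voters):
Okafor vs Ekwueme: Okafor wins 15–12.
Okafor vs Varga: 15 to 12, Okafor.
Okafor vs Weber: 3+6+1 = 10 for Okafor, 17 for Weber — Weber by 17–10.
Okafor beats Ekwueme, Varga; loses to Weber — 2 pairwise wins.

2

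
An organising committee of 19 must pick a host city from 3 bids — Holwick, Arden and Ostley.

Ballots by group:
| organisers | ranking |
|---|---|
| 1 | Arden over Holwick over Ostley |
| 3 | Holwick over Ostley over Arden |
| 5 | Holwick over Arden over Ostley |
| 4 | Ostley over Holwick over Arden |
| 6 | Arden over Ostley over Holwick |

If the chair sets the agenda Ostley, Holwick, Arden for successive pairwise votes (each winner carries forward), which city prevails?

Round 1: Ostley vs Holwick — 10–9, Ostley advances.
Round 2: Ostley vs Arden — 7–12, Arden advances.
The agenda winner is Arden.

Arden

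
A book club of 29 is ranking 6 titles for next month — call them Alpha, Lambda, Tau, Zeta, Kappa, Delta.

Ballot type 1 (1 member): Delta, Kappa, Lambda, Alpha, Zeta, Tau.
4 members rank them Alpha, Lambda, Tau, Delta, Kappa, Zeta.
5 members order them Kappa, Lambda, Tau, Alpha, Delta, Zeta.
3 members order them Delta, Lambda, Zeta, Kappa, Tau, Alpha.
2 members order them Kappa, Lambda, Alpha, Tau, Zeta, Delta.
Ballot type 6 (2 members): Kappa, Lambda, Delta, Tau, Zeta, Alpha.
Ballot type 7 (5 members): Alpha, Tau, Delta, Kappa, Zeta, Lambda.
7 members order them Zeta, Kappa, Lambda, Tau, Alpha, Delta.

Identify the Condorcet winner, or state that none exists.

Check each pair by majority over 29 ballots:
Alpha vs Lambda: Lambda, 20–9.
Alpha–Tau: Tau 17–12.
Alpha–Zeta: Alpha 17–12.
Alpha–Kappa: Kappa 20–9.
Alpha–Delta: Alpha 23–6.
Lambda vs Tau: Lambda wins 24–5.
Lambda vs Zeta: Lambda, 17–12.
Lambda–Kappa: Kappa 22–7.
Lambda vs Delta: Lambda wins 20–9.
Tau vs Zeta: Tau wins 18–11.
Tau–Kappa: Kappa 20–9.
Tau vs Delta: Tau, 23–6.
Zeta vs Kappa: Kappa, 19–10.
Zeta vs Delta: Delta, 20–9.
Kappa–Delta: Kappa 16–13.
Kappa wins every pairwise contest, so Kappa is the Condorcet winner.

Kappa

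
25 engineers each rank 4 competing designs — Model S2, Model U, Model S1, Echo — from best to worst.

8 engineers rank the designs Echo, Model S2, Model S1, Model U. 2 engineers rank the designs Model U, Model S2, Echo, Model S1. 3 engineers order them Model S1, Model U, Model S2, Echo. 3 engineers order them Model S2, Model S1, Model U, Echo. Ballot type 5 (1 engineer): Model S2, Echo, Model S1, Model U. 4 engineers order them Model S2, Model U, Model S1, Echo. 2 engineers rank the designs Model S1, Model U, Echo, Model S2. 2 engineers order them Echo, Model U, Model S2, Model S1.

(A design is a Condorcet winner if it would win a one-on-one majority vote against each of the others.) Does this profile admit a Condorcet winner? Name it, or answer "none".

Pairwise majorities:
Model S2 vs Model U: Model S2 wins 16–9.
Model S2 vs Model S1: Model S2 wins 20–5.
Model S2 vs Echo: Model S2 wins 13–12.
Model U–Model S1: Model S1 17–8.
Model U vs Echo: Model U, 14–11.
Model S1 vs Echo: Echo wins 13–12.
Model S2 beats each of Model U, Model S1, Echo — Model S2 is the Condorcet winner.

Model S2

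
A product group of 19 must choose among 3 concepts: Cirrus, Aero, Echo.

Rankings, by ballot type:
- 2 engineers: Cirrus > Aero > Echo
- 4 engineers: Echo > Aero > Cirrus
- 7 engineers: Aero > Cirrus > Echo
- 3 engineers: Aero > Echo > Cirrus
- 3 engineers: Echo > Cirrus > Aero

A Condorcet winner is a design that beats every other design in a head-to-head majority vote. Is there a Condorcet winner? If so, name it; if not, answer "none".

Aero

Check each pair by majority over 19 ballots:
Cirrus–Aero: Aero 14–5.
Cirrus vs Echo: Echo, 10–9.
Aero–Echo: Aero 12–7.
Aero defeats every rival head-to-head and is the Condorcet winner.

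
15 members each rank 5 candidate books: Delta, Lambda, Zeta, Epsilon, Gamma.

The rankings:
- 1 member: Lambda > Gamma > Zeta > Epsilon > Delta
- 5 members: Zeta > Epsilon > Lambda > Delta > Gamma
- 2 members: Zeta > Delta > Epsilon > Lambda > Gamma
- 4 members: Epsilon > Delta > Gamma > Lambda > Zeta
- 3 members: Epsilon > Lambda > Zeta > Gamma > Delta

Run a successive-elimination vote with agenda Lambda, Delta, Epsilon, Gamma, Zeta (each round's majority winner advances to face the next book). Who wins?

Zeta

Round 1: Lambda vs Delta — 9–6, Lambda advances.
Round 2: Lambda vs Epsilon — 1–14, Epsilon advances.
Round 3: Epsilon vs Gamma — 14–1, Epsilon advances.
Round 4: Epsilon vs Zeta — 7–8, Zeta advances.
Zeta survives the agenda.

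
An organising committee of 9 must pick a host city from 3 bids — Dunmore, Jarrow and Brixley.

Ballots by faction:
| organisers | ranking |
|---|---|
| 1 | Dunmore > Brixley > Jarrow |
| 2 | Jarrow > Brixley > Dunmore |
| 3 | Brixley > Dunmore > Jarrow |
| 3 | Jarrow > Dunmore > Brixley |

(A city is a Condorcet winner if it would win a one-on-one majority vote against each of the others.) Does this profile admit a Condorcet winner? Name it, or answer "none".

Head-to-head results (9 organisers):
Dunmore vs Jarrow: 1+3 = 4 for Dunmore, 5 for Jarrow — Jarrow by 5–4.
Dunmore vs Brixley: 1+3 = 4 for Dunmore, 5 for Brixley — Brixley by 5–4.
Jarrow vs Brixley: Jarrow preferred on 2+3 = 5 ballots; Jarrow wins 5–4.
Jarrow beats each of Dunmore, Brixley — Jarrow is the Condorcet winner.

Jarrow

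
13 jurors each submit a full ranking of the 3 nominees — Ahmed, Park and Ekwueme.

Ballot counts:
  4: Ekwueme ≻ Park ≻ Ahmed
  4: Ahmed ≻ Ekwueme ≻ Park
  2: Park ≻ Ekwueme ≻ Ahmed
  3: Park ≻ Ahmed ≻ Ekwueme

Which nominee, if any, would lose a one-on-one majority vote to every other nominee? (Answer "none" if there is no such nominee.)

none

Pairwise majorities:
Ahmed vs Park: Ahmed is ranked higher on 4 ballots, Park on 9. Park wins 9–4.
Ahmed vs Ekwueme: Ahmed, 7–6.
Park–Ekwueme: Ekwueme 8–5.
Each nominee has at least one pairwise win (Ahmed beats Ekwueme; Park beats Ahmed; Ekwueme beats Park) — no Condorcet loser.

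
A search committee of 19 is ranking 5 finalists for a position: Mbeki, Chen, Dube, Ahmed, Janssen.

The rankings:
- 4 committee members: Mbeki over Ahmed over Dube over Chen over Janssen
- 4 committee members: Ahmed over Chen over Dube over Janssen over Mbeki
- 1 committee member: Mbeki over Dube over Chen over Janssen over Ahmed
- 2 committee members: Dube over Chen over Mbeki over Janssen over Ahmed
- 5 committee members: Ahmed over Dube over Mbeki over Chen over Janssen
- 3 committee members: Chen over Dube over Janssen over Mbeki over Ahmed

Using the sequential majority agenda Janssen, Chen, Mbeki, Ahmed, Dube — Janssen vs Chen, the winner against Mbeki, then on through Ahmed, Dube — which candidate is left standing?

Dube

Round 1: Janssen vs Chen — 0–19, Chen advances.
Round 2: Chen vs Mbeki — 9–10, Mbeki advances.
Round 3: Mbeki vs Ahmed — 10–9, Mbeki advances.
Round 4: Mbeki vs Dube — 5–14, Dube advances.
The agenda winner is Dube.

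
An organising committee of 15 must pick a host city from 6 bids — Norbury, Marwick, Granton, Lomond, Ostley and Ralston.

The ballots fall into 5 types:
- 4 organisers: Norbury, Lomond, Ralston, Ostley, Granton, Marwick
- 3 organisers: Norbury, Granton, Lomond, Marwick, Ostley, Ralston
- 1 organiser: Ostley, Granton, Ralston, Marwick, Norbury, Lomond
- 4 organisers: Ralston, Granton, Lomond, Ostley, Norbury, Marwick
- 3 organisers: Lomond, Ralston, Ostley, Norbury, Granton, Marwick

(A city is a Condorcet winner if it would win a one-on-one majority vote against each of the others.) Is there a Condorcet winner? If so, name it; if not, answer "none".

Check each pair by majority over 15 ballots:
Norbury vs Marwick: Norbury is ranked higher on 4+3+4+3 = 14 ballots, Marwick on 1. Norbury wins 14–1.
Norbury vs Granton: Norbury preferred on 4+3+3 = 10 ballots; Norbury wins 10–5.
Norbury vs Lomond: Norbury is ranked higher on 4+3+1 = 8 ballots, Lomond on 7. Norbury wins 8–7.
Norbury vs Ostley: 7 to 8, Ostley.
Norbury vs Ralston: 4+3 = 7 for Norbury, 8 for Ralston — Ralston by 8–7.
Marwick vs Granton: Marwick is ranked higher on 0 ballots, Granton on 15. Granton wins 15–0.
Marwick vs Lomond: Lomond wins 14–1.
Marwick vs Ostley: Marwick is ranked higher on 3 ballots, Ostley on 12. Ostley wins 12–3.
Marwick vs Ralston: Ralston, 12–3.
Granton vs Lomond: 3+1+4 = 8 for Granton, 7 for Lomond — Granton by 8–7.
Granton vs Ostley: Granton preferred on 3+4 = 7 ballots; Ostley wins 8–7.
Granton vs Ralston: Ralston, 11–4.
Lomond vs Ostley: 4+3+4+3 = 14 for Lomond, 1 for Ostley — Lomond by 14–1.
Lomond–Ralston: Lomond 10–5.
Ostley vs Ralston: Ostley is ranked higher on 3+1 = 4 ballots, Ralston on 11. Ralston wins 11–4.
Each city drops at least one matchup (Norbury loses to Ostley; Marwick loses to Norbury; Granton loses to Norbury; Lomond loses to Norbury; Ostley loses to Lomond; Ralston loses to Lomond); the cycle Norbury beats Lomond beats Ostley beats Norbury rules out a Condorcet winner.

none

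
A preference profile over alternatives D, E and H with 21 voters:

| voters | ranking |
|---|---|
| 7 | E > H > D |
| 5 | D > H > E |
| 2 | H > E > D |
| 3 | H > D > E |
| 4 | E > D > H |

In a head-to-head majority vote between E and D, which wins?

Ballots ranking E above D: 7 + 2 + 4 = 13.
Ballots ranking D above E: 21 − 13 = 8.
E wins the head-to-head 13–8.

E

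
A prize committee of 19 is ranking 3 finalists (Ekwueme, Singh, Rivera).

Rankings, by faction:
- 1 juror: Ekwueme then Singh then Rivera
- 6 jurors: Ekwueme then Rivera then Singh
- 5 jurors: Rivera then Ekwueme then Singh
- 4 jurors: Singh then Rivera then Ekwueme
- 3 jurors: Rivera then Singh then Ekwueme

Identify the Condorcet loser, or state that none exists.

Pairwise majorities:
Ekwueme vs Singh: Ekwueme preferred on 1+6+5 = 12 ballots; Ekwueme wins 12–7.
Ekwueme–Rivera: Rivera 12–7.
Singh vs Rivera: Rivera wins 14–5.
Singh loses to every other nominee — it is the Condorcet loser.

Singh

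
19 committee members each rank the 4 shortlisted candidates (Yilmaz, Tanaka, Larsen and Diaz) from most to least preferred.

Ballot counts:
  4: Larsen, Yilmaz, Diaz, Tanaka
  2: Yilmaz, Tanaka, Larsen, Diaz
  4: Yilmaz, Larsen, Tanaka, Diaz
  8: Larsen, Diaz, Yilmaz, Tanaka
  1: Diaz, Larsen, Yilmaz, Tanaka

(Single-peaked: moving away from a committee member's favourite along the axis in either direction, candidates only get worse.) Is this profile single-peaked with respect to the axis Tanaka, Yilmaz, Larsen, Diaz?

yes

Axis positions: Tanaka=1, Yilmaz=2, Larsen=3, Diaz=4.
Bloc 1 (peak Larsen at position 3): ranking walks positions 3-2-4-1, expanding outward from the peak — single-peaked.
Bloc 2 (peak Yilmaz at position 2): ranking walks positions 2-1-3-4, expanding outward from the peak — single-peaked.
Bloc 3 (peak Yilmaz at position 2): ranking walks positions 2-3-1-4, expanding outward from the peak — single-peaked.
Bloc 4 (peak Larsen at position 3): ranking walks positions 3-4-2-1, expanding outward from the peak — single-peaked.
Bloc 5 (peak Diaz at position 4): ranking walks positions 4-3-2-1, expanding outward from the peak — single-peaked.
Every ranking is single-peaked on this axis.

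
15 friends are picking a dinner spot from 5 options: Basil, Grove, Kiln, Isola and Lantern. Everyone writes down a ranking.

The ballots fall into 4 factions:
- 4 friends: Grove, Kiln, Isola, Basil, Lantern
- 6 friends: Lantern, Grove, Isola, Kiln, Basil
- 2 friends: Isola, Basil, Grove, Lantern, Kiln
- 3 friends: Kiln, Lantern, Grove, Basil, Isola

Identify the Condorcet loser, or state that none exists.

Head-to-head results (15 friends):
Basil vs Grove: Grove, 13–2.
Basil vs Kiln: Kiln, 13–2.
Basil–Isola: Isola 12–3.
Basil vs Lantern: Lantern, 9–6.
Grove vs Kiln: Grove, 12–3.
Grove vs Isola: Grove is ranked higher on 4+6+3 = 13 ballots, Isola on 2. Grove wins 13–2.
Grove vs Lantern: 4+2 = 6 for Grove, 9 for Lantern — Lantern by 9–6.
Kiln vs Isola: Isola, 8–7.
Kiln vs Lantern: Kiln is ranked higher on 4+3 = 7 ballots, Lantern on 8. Lantern wins 8–7.
Isola vs Lantern: 6 to 9, Lantern.
Basil loses to every other restaurant — it is the Condorcet loser.

Basil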